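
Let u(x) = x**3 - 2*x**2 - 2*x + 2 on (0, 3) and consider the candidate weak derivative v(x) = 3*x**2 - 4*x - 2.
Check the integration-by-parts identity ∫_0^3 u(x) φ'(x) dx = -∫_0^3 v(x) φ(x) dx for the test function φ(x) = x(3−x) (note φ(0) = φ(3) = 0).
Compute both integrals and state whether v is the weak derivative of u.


LHS = -9/20, RHS = -9/20. Yes, v = u' weakly.

u(x) = x**3 - 2*x**2 - 2*x + 2, classical derivative u'(x) = 3*x**2 - 4*x - 2.
φ(x) = x(3−x), so φ'(x) = 3 - 2*x.
Note φ(0) = φ(3) = 0, so the boundary term u·φ vanishes.
LHS = ∫_0^3 u(x) φ'(x) dx = ∫_0^3 (-2*x^4 + 7*x^3 - 2*x^2 - 10*x + 6) dx. Term by term:
  ∫_0^3 -2*x^4 dx = -486/5;  ∫_0^3 7*x^3 dx = 567/4;  ∫_0^3 -2*x^2 dx = -18;
  ∫_0^3 -10*x dx = -45;  ∫_0^3 6 dx = 18.
Sum: -486/5 + 567/4 − 18 − 45 + 18 = -9/20.
So LHS = -9/20.
∫_0^3 v(x) φ(x) dx = ∫_0^3 (-3*x^4 + 13*x^3 - 10*x^2 - 6*x) dx. Term by term:
  ∫_0^3 -3*x^4 dx = -729/5;  ∫_0^3 13*x^3 dx = 1053/4;  ∫_0^3 -10*x^2 dx = -90;
  ∫_0^3 -6*x dx = -27.
Sum: -729/5 + 1053/4 − 90 − 27 = 9/20.
So RHS = -∫_0^3 v(x) φ(x) dx = -9/20.
LHS = RHS, so the identity holds for this test φ.
Moreover u is smooth here and v(x) = u'(x) = 3*x**2 - 4*x - 2 pointwise, so the identity holds for every test function. Hence v is the weak derivative of u.


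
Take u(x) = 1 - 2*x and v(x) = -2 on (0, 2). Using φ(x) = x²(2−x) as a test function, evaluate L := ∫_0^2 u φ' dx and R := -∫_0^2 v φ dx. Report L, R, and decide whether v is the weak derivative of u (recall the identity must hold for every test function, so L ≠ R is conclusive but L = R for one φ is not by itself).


LHS = 8/3, RHS = 8/3. Yes, v = u' weakly.

u(x) = 1 - 2*x, classical derivative u'(x) = -2.
φ(x) = x²(2−x), so φ'(x) = x*(4 - 3*x).
Note φ(0) = φ(2) = 0, so the boundary term u·φ vanishes.
LHS = ∫_0^2 u(x) φ'(x) dx = ∫_0^2 (6*x^3 - 11*x^2 + 4*x) dx. Term by term:
  ∫_0^2 6*x^3 dx = 24;  ∫_0^2 -11*x^2 dx = -88/3;  ∫_0^2 4*x dx = 8.
Sum: 24 − 88/3 + 8 = 8/3.
So LHS = 8/3.
∫_0^2 v(x) φ(x) dx = ∫_0^2 (2*x^3 - 4*x^2) dx. Term by term:
  ∫_0^2 2*x^3 dx = 8;  ∫_0^2 -4*x^2 dx = -32/3.
Sum: 8 − 32/3 = -8/3.
So RHS = -∫_0^2 v(x) φ(x) dx = 8/3.
LHS = RHS, so the identity holds for this test φ.
Moreover u is smooth here and v(x) = u'(x) = -2 pointwise, so the identity holds for every test function. Hence v is the weak derivative of u.


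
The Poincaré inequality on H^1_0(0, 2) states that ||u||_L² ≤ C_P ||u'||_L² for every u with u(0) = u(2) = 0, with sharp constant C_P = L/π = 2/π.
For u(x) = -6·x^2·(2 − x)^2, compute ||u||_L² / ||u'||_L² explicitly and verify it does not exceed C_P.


||u||_L² / ||u'||_L² = sqrt(3)/3 < C_P = 2/π.

u(x) = -6·x^2·(2 − x)^2, so u'(x) = 24*x*(-x^2 + 3*x - 2).
u(x) = -6·x^2·(2 − x)^2 vanishes at x = 0 and x = 2, so u ∈ H^1_0(0, 2). Differentiate via the product rule and integrate the resulting polynomials term by term.
  ∫_0^2 u² dx = ∫_0^2 (36*x^8 - 288*x^7 + 864*x^6 - 1152*x^5 + 576*x^4) dx. Term by term:
    ∫_0^2 36*x^8 dx = 2048;  ∫_0^2 -288*x^7 dx = -9216;  ∫_0^2 864*x^6 dx = 110592/7;
    ∫_0^2 -1152*x^5 dx = -12288;  ∫_0^2 576*x^4 dx = 18432/5.
  Sum: 2048 − 9216 + 110592/7 − 12288 + 18432/5 = 1024/35.
  ∫_0^2 (u')² dx = ∫_0^2 (576*x^6 - 3456*x^5 + 7488*x^4 - 6912*x^3 + 2304*x^2) dx. Term by term:
    ∫_0^2 576*x^6 dx = 73728/7;  ∫_0^2 -3456*x^5 dx = -36864;  ∫_0^2 7488*x^4 dx = 239616/5;
    ∫_0^2 -6912*x^3 dx = -27648;  ∫_0^2 2304*x^2 dx = 6144.
  Sum: 73728/7 − 36864 + 239616/5 − 27648 + 6144 = 3072/35.
∫_0^2 u² dx = 1024/35, so ||u||_L² = 32*sqrt(35)/35.
∫_0^2 (u')² dx = 3072/35, so ||u'||_L² = 32*sqrt(105)/35.
Ratio ||u||_L² / ||u'||_L² = sqrt(3)/3.
Sharp Poincaré constant on H^1_0(0, 2) is C_P = L/π = 2/π, achieved by sin(π/2·x).
A polynomial bump cannot attain the sharp Poincaré constant (only the first sine eigenfunction does), so the ratio is strictly less than C_P, consistent with ||u||_L² ≤ C_P ||u'||_L².


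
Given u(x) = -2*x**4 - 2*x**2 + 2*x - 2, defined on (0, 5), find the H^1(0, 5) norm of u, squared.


||u||_{H^1}^2 = 106655870/63

The H^1 norm (squared) on an interval (0, L) is
  ||u||_{H^1}^2 = ∫_0^L u(x)^2 dx + ∫_0^L u'(x)^2 dx.
Compute u'(x) = -8*x**3 - 4*x + 2.
Then u(x)^2 = 4*x**8 + 8*x**6 - 8*x**5 + 12*x**4 - 8*x**3 + 12*x**2 - 8*x + 4 and u'(x)^2 = 64*x**6 + 64*x**4 - 32*x**3 + 16*x**2 - 16*x + 4.
Integrate each monomial from 0 to 5 using ∫_0^5 c·x^n dx = c·5^(n+1)/(n+1):
  ∫_0^5 u(x)^2 dx = ∫_0^5 (4*x^8 + 8*x^6 - 8*x^5 + 12*x^4 - 8*x^3 + 12*x^2 - 8*x + 4) dx. Term by term:
    ∫_0^5 4*x^8 dx = 7812500/9;  ∫_0^5 8*x^6 dx = 625000/7;  ∫_0^5 -8*x^5 dx = -62500/3;
    ∫_0^5 12*x^4 dx = 7500;  ∫_0^5 -8*x^3 dx = -1250;  ∫_0^5 12*x^2 dx = 500;
    ∫_0^5 -8*x dx = -100;  ∫_0^5 4 dx = 20.
  Sum: 7812500/9 + 625000/7 − 62500/3 + 7500 − 1250 + 500 − 100 + 20 = 59420210/63.
  ∫_0^5 u'(x)^2 dx = ∫_0^5 (64*x^6 + 64*x^4 - 32*x^3 + 16*x^2 - 16*x + 4) dx. Term by term:
    ∫_0^5 64*x^6 dx = 5000000/7;  ∫_0^5 64*x^4 dx = 40000;  ∫_0^5 -32*x^3 dx = -5000;
    ∫_0^5 16*x^2 dx = 2000/3;  ∫_0^5 -16*x dx = -200;  ∫_0^5 4 dx = 20.
  Sum: 5000000/7 + 40000 − 5000 + 2000/3 − 200 + 20 = 15745220/21.
Adding: ||u||_{H^1}^2 = 59420210/63 + 15745220/21 = 106655870/63.


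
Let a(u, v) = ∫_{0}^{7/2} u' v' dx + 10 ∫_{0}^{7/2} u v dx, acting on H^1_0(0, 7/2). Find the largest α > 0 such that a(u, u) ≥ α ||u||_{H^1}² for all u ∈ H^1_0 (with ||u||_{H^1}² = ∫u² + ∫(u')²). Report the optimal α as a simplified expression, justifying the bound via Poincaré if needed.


α = 1

Coercivity of a(·,·) on H^1_0(0, 7/2) means a(u, u) ≥ α ||u||_{H^1}² for every u ∈ H^1_0.
The interval has length L = 7/2, and Poincaré/coercivity depend only on L. Here a(u, u) = ∫(u')² + (10)·∫u².
Here c = 10 ≥ 1, so a(u,u) = ∫(u')² + c∫u² ≥ ∫(u')² + ∫u² = ||u||_{H^1}², i.e. α = 1 works. No larger α is possible: a(u,u) ≥ α||u||_{H^1}² means (1−α)∫(u')² ≥ (α−c)∫u², and for the modes u_n = sin(nπ(x−x₀)/L) (x₀ the left endpoint) one has ∫u_n²/∫(u_n')² = (L/(nπ))² → 0, so a(u_n,u_n)/||u_n||_{H^1}² → 1. Hence the optimal constant is α = 1.
Therefore α = 1.


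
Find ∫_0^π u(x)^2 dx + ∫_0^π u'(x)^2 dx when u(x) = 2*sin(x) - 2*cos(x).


||u||_{H^1(0,π)}^2 = 8*π

u'(x) = 2*sin(x) + 2*cos(x).
Expand u² and (u')² and integrate term by term on (0, π), using: for integers n ≥ 1, ∫_0^π sin²(nx) dx = ∫_0^π cos²(nx) dx = π/2; for n ≠ n', ∫_0^π sin(nx)sin(n'x) dx = ∫_0^π cos(nx)cos(n'x) dx = 0; and by product-to-sum, ∫_0^π sin(nx)cos(n'x) dx = ½∫_0^π [sin((n+n')x) + sin((n−n')x)] dx, which is 0 when n+n' is even and 2n/(n²−n'²) when n+n' is odd (it need not vanish on (0, π)).
  u² squared terms: (-2)²·∫cos(x)² dx = 4·π/2 = 2*π;  (2)²·∫sin(x)² dx = 4·π/2 = 2*π.
  u² cross terms: 2·(-2)·(2)·∫cos(x)·sin(x) dx = -8·(0) = 0.
  So ∫_0^π u² dx = 2*π + 2*π + 0 = 4*π.
  (u')² squared terms: (2)²·∫cos(x)² dx = 4·π/2 = 2*π;  (2)²·∫sin(x)² dx = 4·π/2 = 2*π.
  (u')² cross terms: 2·(2)·(2)·∫cos(x)·sin(x) dx = 8·(0) = 0.
  So ∫_0^π (u')² dx = 2*π + 2*π + 0 = 4*π.
||u||_{H^1}^2 = (4*π) + (4*π) = 8*π.


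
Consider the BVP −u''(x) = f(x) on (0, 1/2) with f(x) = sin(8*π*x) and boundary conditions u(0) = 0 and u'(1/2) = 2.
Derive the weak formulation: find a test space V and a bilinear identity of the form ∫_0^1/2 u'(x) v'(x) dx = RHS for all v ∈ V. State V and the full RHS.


V = {v ∈ H^1(0, 1/2) : v(0) = 0} (test functions vanish at x = 0 where u is specified); weak form: ∫_0^1/2 u'v' dx = ∫_0^1/2 (sin(8*π*x)) v dx + 2·v(1/2) for all v ∈ V.

Multiply both sides by a test function v and integrate from 0 to 1/2:
  ∫_0^1/2 −u''(x) v(x) dx = ∫_0^1/2 f(x) v(x) dx.
Integrate the LHS by parts once:
  ∫_0^1/2 −u'' v dx = −[u'(x) v(x)]_0^1/2 + ∫_0^1/2 u'(x) v'(x) dx.
Thus ∫_0^1/2 u'(x) v'(x) dx = ∫_0^1/2 f(x) v(x) dx + [u'(x) v(x)]_0^1/2.
Choose V so that boundary terms are either known or forced to vanish.
Mixed BC: u(0) = 0 (Dirichlet) and u'(1/2) = 2 (Neumann). Define V = {v ∈ H^1(0, 1/2) : v(0) = 0}. Then [u' v]_0^1/2 = u'(1/2)·v(1/2) − u'(0)·0 = 2·v(1/2).
Weak formulation: find u (satisfying any essential BC) such that ∫_0^1/2 u'(x) v'(x) dx = ∫_0^1/2 f v dx + 2·v(1/2) for all v ∈ V (Dirichlet at 0 absorbed into V; Neumann datum at x = 1/2 contributes the boundary term).
Substituting f(x) = sin(8*π*x), the right-hand side is ∫_0^1/2 (sin(8*π*x)) v dx + 2·v(1/2).


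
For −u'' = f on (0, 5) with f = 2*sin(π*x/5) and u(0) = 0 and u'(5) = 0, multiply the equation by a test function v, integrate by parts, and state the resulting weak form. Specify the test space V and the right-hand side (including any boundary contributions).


V = {v ∈ H^1(0, 5) : v(0) = 0} (test functions vanish at x = 0 where u is specified); weak form: ∫_0^5 u'v' dx = ∫_0^5 (2*sin(π*x/5)) v dx for all v ∈ V.

Multiply both sides by a test function v and integrate from 0 to 5:
  ∫_0^5 −u''(x) v(x) dx = ∫_0^5 f(x) v(x) dx.
Integrate the LHS by parts once:
  ∫_0^5 −u'' v dx = −[u'(x) v(x)]_0^5 + ∫_0^5 u'(x) v'(x) dx.
Thus ∫_0^5 u'(x) v'(x) dx = ∫_0^5 f(x) v(x) dx + [u'(x) v(x)]_0^5.
Choose V so that boundary terms are either known or forced to vanish.
Mixed BC: u(0) = 0 (Dirichlet) and u'(5) = 0 (Neumann). Define V = {v ∈ H^1(0, 5) : v(0) = 0}. Then [u' v]_0^5 = u'(5)·v(5) − u'(0)·0 = 0.
Weak formulation: find u (satisfying any essential BC) such that ∫_0^5 u'(x) v'(x) dx = ∫_0^5 f v dx for all v ∈ V (Dirichlet at 0 absorbed into V; the Neumann datum at x = 5 is zero, so no boundary term remains).
Substituting f(x) = 2*sin(π*x/5), the right-hand side is ∫_0^5 (2*sin(π*x/5)) v dx.


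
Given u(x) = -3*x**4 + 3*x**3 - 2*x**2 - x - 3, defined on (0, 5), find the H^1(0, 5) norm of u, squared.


||u||_{H^1}^2 = 205735525/84

The H^1 norm (squared) on an interval (0, L) is
  ||u||_{H^1}^2 = ∫_0^L u(x)^2 dx + ∫_0^L u'(x)^2 dx.
Compute u'(x) = -12*x**3 + 9*x**2 - 4*x - 1.
Then u(x)^2 = 9*x**8 - 18*x**7 + 21*x**6 - 6*x**5 + 16*x**4 - 14*x**3 + 13*x**2 + 6*x + 9 and u'(x)^2 = 144*x**6 - 216*x**5 + 177*x**4 - 48*x**3 - 2*x**2 + 8*x + 1.
Integrate each monomial from 0 to 5 using ∫_0^5 c·x^n dx = c·5^(n+1)/(n+1):
  ∫_0^5 u(x)^2 dx = ∫_0^5 (9*x^8 - 18*x^7 + 21*x^6 - 6*x^5 + 16*x^4 - 14*x^3 + 13*x^2 + 6*x + 9) dx. Term by term:
    ∫_0^5 9*x^8 dx = 1953125;  ∫_0^5 -18*x^7 dx = -3515625/4;  ∫_0^5 21*x^6 dx = 234375;
    ∫_0^5 -6*x^5 dx = -15625;  ∫_0^5 16*x^4 dx = 10000;  ∫_0^5 -14*x^3 dx = -4375/2;
    ∫_0^5 13*x^2 dx = 1625/3;  ∫_0^5 6*x dx = 75;  ∫_0^5 9 dx = 45.
  Sum: 1953125 − 3515625/4 + 234375 − 15625 + 10000 − 4375/2 + 1625/3 + 75 + 45 = 15617315/12.
  ∫_0^5 u'(x)^2 dx = ∫_0^5 (144*x^6 - 216*x^5 + 177*x^4 - 48*x^3 - 2*x^2 + 8*x + 1) dx. Term by term:
    ∫_0^5 144*x^6 dx = 11250000/7;  ∫_0^5 -216*x^5 dx = -562500;  ∫_0^5 177*x^4 dx = 110625;
    ∫_0^5 -48*x^3 dx = -7500;  ∫_0^5 -2*x^2 dx = -250/3;  ∫_0^5 8*x dx = 100;
    ∫_0^5 1 dx = 5.
  Sum: 11250000/7 − 562500 + 110625 − 7500 − 250/3 + 100 + 5 = 24103580/21.
Adding: ||u||_{H^1}^2 = 15617315/12 + 24103580/21 = 205735525/84.


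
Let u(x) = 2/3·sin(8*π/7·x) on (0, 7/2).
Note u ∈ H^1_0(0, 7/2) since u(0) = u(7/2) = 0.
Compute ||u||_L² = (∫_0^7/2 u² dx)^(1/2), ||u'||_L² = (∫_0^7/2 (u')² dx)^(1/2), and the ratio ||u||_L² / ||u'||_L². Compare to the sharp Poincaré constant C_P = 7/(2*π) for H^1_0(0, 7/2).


||u||_L² / ||u'||_L² = 7/(8*π) < C_P = 7/(2*π).

u(x) = 2/3·sin(8*π/7·x), so u'(x) = 16*π*cos(8*π*x/7)/21.
Writing u(x) = A·sin(kπx/L) with A = 2/3 and k = 4, use ∫_0^L sin²(kπx/L) dx = L/2 and ∫_0^L cos²(kπx/L) dx = L/2.
u² = 4/9·sin²(8*π/7·x) and (u')² = 256*π^2/441·cos²(8*π/7·x), and each of sin², cos² integrates to L/2 = 7/4 over (0, 7/2).
∫_0^7/2 u² dx = 7/9, so ||u||_L² = sqrt(7)/3.
∫_0^7/2 (u')² dx = 64*π^2/63, so ||u'||_L² = 8*sqrt(7)*π/21.
Ratio ||u||_L² / ||u'||_L² = 7/(8*π).
Sharp Poincaré constant on H^1_0(0, 7/2) is C_P = L/π = 7/(2*π), achieved by sin(2*π/7·x).
This is the k = 4 harmonic; the ratio L/(kπ) is strictly less than C_P = L/π, consistent with the sharp inequality ||u||_L² ≤ C_P ||u'||_L².


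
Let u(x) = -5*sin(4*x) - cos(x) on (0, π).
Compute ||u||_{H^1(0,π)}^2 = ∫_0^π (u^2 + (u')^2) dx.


||u||_{H^1(0,π)}^2 = 32/3 + 427*π/2

u'(x) = sin(x) - 20*cos(4*x).
Expand u² and (u')² and integrate term by term on (0, π), using: for integers n ≥ 1, ∫_0^π sin²(nx) dx = ∫_0^π cos²(nx) dx = π/2; for n ≠ n', ∫_0^π sin(nx)sin(n'x) dx = ∫_0^π cos(nx)cos(n'x) dx = 0; and by product-to-sum, ∫_0^π sin(nx)cos(n'x) dx = ½∫_0^π [sin((n+n')x) + sin((n−n')x)] dx, which is 0 when n+n' is even and 2n/(n²−n'²) when n+n' is odd (it need not vanish on (0, π)).
  u² squared terms: (-1)²·∫cos(x)² dx = 1·π/2 = π/2;  (-5)²·∫sin(4x)² dx = 25·π/2 = 25*π/2.
  u² cross terms: 2·(-1)·(-5)·∫cos(x)·sin(4x) dx = 10·(8/15) = 16/3.
  So ∫_0^π u² dx = π/2 + 25*π/2 + 16/3 = 16/3 + 13*π.
  (u')² squared terms: (-20)²·∫cos(4x)² dx = 400·π/2 = 200*π;  (1)²·∫sin(x)² dx = 1·π/2 = π/2.
  (u')² cross terms: 2·(-20)·(1)·∫cos(4x)·sin(x) dx = -40·(-2/15) = 16/3.
  So ∫_0^π (u')² dx = 200*π + π/2 + 16/3 = 16/3 + 401*π/2.
||u||_{H^1}^2 = (16/3 + 13*π) + (16/3 + 401*π/2) = 32/3 + 427*π/2.


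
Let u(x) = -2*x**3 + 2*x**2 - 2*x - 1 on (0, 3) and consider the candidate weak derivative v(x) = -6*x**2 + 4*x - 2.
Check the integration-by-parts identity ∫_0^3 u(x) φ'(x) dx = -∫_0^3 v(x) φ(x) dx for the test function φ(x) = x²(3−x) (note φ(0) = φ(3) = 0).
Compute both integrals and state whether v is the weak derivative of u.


LHS = 1107/10, RHS = 1107/10. Yes, v = u' weakly.

u(x) = -2*x**3 + 2*x**2 - 2*x - 1, classical derivative u'(x) = -6*x**2 + 4*x - 2.
φ(x) = x²(3−x), so φ'(x) = 3*x*(2 - x).
Note φ(0) = φ(3) = 0, so the boundary term u·φ vanishes.
LHS = ∫_0^3 u(x) φ'(x) dx = ∫_0^3 (6*x^5 - 18*x^4 + 18*x^3 - 9*x^2 - 6*x) dx. Term by term:
  ∫_0^3 6*x^5 dx = 729;  ∫_0^3 -18*x^4 dx = -4374/5;  ∫_0^3 18*x^3 dx = 729/2;
  ∫_0^3 -9*x^2 dx = -81;  ∫_0^3 -6*x dx = -27.
Sum: 729 − 4374/5 + 729/2 − 81 − 27 = 1107/10.
So LHS = 1107/10.
∫_0^3 v(x) φ(x) dx = ∫_0^3 (6*x^5 - 22*x^4 + 14*x^3 - 6*x^2) dx. Term by term:
  ∫_0^3 6*x^5 dx = 729;  ∫_0^3 -22*x^4 dx = -5346/5;  ∫_0^3 14*x^3 dx = 567/2;
  ∫_0^3 -6*x^2 dx = -54.
Sum: 729 − 5346/5 + 567/2 − 54 = -1107/10.
So RHS = -∫_0^3 v(x) φ(x) dx = 1107/10.
LHS = RHS, so the identity holds for this test φ.
Moreover u is smooth here and v(x) = u'(x) = -6*x**2 + 4*x - 2 pointwise, so the identity holds for every test function. Hence v is the weak derivative of u.


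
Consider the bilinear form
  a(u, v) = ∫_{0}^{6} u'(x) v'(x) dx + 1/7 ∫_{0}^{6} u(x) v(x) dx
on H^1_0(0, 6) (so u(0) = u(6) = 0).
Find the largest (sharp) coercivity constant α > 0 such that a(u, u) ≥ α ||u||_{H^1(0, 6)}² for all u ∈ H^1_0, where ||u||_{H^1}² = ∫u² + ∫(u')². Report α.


α = (36/7 + π^2)/(π^2 + 36)

Coercivity of a(·,·) on H^1_0(0, 6) means a(u, u) ≥ α ||u||_{H^1}² for every u ∈ H^1_0.
The interval has length L = 6, and Poincaré/coercivity depend only on L. Here a(u, u) = ∫(u')² + (1/7)·∫u².
Here 0 < c = 1/7 < 1. The condition a(u,u) ≥ α||u||_{H^1}² reads (1−α)∫(u')² ≥ (α−c)∫u². Any admissible α is ≤ 1 (rapidly oscillating u have ∫u²/∫(u')² → 0), and α = 1 would force 0 ≥ (1−c)∫u², impossible since c < 1; so 1−α > 0. By the sharp Poincaré inequality on H^1_0 of an interval of length L, ∫(u')² ≥ (π/L)²∫u² with equality for the first sine mode sin(π(x−x₀)/L) (x₀ the left endpoint), so the inequality holds for all u iff (1−α)(π/L)² ≥ α − c, i.e. α ≤ ((π/L)² + c)/((π/L)² + 1) = (1 + c(L/π)²)/(1 + (L/π)²). With (π/L)² = π^2/36 and c = 1/7, the largest admissible constant is α = ((π/L)² + c)/((π/L)² + 1).
Simplifying, α = (36/7 + π^2)/(π^2 + 36).


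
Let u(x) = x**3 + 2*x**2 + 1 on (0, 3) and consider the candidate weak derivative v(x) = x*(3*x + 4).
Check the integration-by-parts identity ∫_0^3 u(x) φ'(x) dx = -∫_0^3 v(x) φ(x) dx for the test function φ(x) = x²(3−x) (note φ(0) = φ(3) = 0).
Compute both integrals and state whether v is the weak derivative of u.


LHS = -243/2, RHS = -243/2. Yes, v = u' weakly.

u(x) = x**3 + 2*x**2 + 1, classical derivative u'(x) = 3*x**2 + 4*x.
φ(x) = x²(3−x), so φ'(x) = 3*x*(2 - x).
Note φ(0) = φ(3) = 0, so the boundary term u·φ vanishes.
LHS = ∫_0^3 u(x) φ'(x) dx = ∫_0^3 (-3*x^5 + 12*x^3 - 3*x^2 + 6*x) dx. Term by term:
  ∫_0^3 -3*x^5 dx = -729/2;  ∫_0^3 12*x^3 dx = 243;  ∫_0^3 -3*x^2 dx = -27;
  ∫_0^3 6*x dx = 27.
Sum: -729/2 + 243 − 27 + 27 = -243/2.
So LHS = -243/2.
∫_0^3 v(x) φ(x) dx = ∫_0^3 (-3*x^5 + 5*x^4 + 12*x^3) dx. Term by term:
  ∫_0^3 -3*x^5 dx = -729/2;  ∫_0^3 5*x^4 dx = 243;  ∫_0^3 12*x^3 dx = 243.
Sum: -729/2 + 243 + 243 = 243/2.
So RHS = -∫_0^3 v(x) φ(x) dx = -243/2.
LHS = RHS, so the identity holds for this test φ.
Moreover u is smooth here and v(x) = u'(x) = 3*x**2 + 4*x pointwise, so the identity holds for every test function. Hence v is the weak derivative of u.


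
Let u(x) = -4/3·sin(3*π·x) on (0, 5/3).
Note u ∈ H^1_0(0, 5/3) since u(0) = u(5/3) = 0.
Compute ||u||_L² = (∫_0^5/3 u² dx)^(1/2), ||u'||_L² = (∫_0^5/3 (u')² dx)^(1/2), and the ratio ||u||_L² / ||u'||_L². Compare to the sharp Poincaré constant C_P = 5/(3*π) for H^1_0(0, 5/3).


||u||_L² / ||u'||_L² = 1/(3*π) < C_P = 5/(3*π).

u(x) = -4/3·sin(3*π·x), so u'(x) = -4*π*cos(3*π*x).
Writing u(x) = A·sin(kπx/L) with A = -4/3 and k = 5, use ∫_0^L sin²(kπx/L) dx = L/2 and ∫_0^L cos²(kπx/L) dx = L/2.
u² = 16/9·sin²(3*π·x) and (u')² = 16*π^2·cos²(3*π·x), and each of sin², cos² integrates to L/2 = 5/6 over (0, 5/3).
∫_0^5/3 u² dx = 40/27, so ||u||_L² = 2*sqrt(30)/9.
∫_0^5/3 (u')² dx = 40*π^2/3, so ||u'||_L² = 2*sqrt(30)*π/3.
Ratio ||u||_L² / ||u'||_L² = 1/(3*π).
Sharp Poincaré constant on H^1_0(0, 5/3) is C_P = L/π = 5/(3*π), achieved by sin(3*π/5·x).
This is the k = 5 harmonic; the ratio L/(kπ) is strictly less than C_P = L/π, consistent with the sharp inequality ||u||_L² ≤ C_P ||u'||_L².


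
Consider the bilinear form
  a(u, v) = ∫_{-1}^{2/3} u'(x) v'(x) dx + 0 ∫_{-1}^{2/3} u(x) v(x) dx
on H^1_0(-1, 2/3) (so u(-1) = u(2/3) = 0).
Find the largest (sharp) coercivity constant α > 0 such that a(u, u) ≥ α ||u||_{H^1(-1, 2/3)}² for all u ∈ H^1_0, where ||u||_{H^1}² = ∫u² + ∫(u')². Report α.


α = 9*π^2/(25 + 9*π^2)

Coercivity of a(·,·) on H^1_0(-1, 2/3) means a(u, u) ≥ α ||u||_{H^1}² for every u ∈ H^1_0.
The interval has length L = 5/3, and Poincaré/coercivity depend only on L. Here a(u, u) = ∫(u')² + (0)·∫u².
Here c = 0, so a(u,u) = ∫(u')² alone. The condition a(u,u) ≥ α||u||_{H^1}² reads (1−α)∫(u')² ≥ (α−c)∫u². Any admissible α is ≤ 1 (rapidly oscillating u have ∫u²/∫(u')² → 0), and α = 1 would force 0 ≥ (1−c)∫u², impossible since c < 1; so 1−α > 0. By the sharp Poincaré inequality on H^1_0 of an interval of length L, ∫(u')² ≥ (π/L)²∫u² with equality for the first sine mode sin(π(x−x₀)/L) (x₀ the left endpoint), so the inequality holds for all u iff (1−α)(π/L)² ≥ α − c, i.e. α ≤ ((π/L)² + c)/((π/L)² + 1) = (1 + c(L/π)²)/(1 + (L/π)²). (Direct route, valid since c ≤ 0: Poincaré gives c∫u² ≥ c(L/π)²∫(u')², so a(u,u) ≥ (1 + c(L/π)²)∫(u')², while ||u||_{H^1}² ≤ (1 + (L/π)²)∫(u')²; dividing yields the same α.) With (π/L)² = 9*π^2/25 and c = 0, the largest admissible constant is α = ((π/L)² + c)/((π/L)² + 1).
Simplifying, α = 9*π^2/(25 + 9*π^2).


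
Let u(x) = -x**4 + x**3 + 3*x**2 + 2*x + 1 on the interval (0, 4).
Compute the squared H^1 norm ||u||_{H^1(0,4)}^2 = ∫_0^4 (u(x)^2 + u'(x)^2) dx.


||u||_{H^1}^2 = 6739004/315

The H^1 norm (squared) on an interval (0, L) is
  ||u||_{H^1}^2 = ∫_0^L u(x)^2 dx + ∫_0^L u'(x)^2 dx.
Compute u'(x) = -4*x**3 + 3*x**2 + 6*x + 2.
Then u(x)^2 = x**8 - 2*x**7 - 5*x**6 + 2*x**5 + 11*x**4 + 14*x**3 + 10*x**2 + 4*x + 1 and u'(x)^2 = 16*x**6 - 24*x**5 - 39*x**4 + 20*x**3 + 48*x**2 + 24*x + 4.
Integrate each monomial from 0 to 4 using ∫_0^4 c·x^n dx = c·4^(n+1)/(n+1):
  ∫_0^4 u(x)^2 dx = ∫_0^4 (x^8 - 2*x^7 - 5*x^6 + 2*x^5 + 11*x^4 + 14*x^3 + 10*x^2 + 4*x + 1) dx. Term by term:
    ∫_0^4 x^8 dx = 262144/9;  ∫_0^4 -2*x^7 dx = -16384;  ∫_0^4 -5*x^6 dx = -81920/7;
    ∫_0^4 2*x^5 dx = 4096/3;  ∫_0^4 11*x^4 dx = 11264/5;  ∫_0^4 14*x^3 dx = 896;
    ∫_0^4 10*x^2 dx = 640/3;  ∫_0^4 4*x dx = 32;  ∫_0^4 1 dx = 4.
  Sum: 262144/9 − 16384 − 81920/7 + 4096/3 + 11264/5 + 896 + 640/3 + 32 + 4 = 1828172/315.
  ∫_0^4 u'(x)^2 dx = ∫_0^4 (16*x^6 - 24*x^5 - 39*x^4 + 20*x^3 + 48*x^2 + 24*x + 4) dx. Term by term:
    ∫_0^4 16*x^6 dx = 262144/7;  ∫_0^4 -24*x^5 dx = -16384;  ∫_0^4 -39*x^4 dx = -39936/5;
    ∫_0^4 20*x^3 dx = 1280;  ∫_0^4 48*x^2 dx = 1024;  ∫_0^4 24*x dx = 192;
    ∫_0^4 4 dx = 16.
  Sum: 262144/7 − 16384 − 39936/5 + 1280 + 1024 + 192 + 16 = 545648/35.
Adding: ||u||_{H^1}^2 = 1828172/315 + 545648/35 = 6739004/315.


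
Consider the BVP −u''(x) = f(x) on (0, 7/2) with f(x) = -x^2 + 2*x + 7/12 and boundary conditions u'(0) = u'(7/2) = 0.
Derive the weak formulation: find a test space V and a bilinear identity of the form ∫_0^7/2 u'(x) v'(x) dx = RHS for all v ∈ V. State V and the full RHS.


V = H^1(0, 7/2) (no boundary constraint on v; u is determined up to an additive constant); weak form: ∫_0^7/2 u'v' dx = ∫_0^7/2 (-x^2 + 2*x + 7/12) v dx for all v ∈ V.

Multiply both sides by a test function v and integrate from 0 to 7/2:
  ∫_0^7/2 −u''(x) v(x) dx = ∫_0^7/2 f(x) v(x) dx.
Integrate the LHS by parts once:
  ∫_0^7/2 −u'' v dx = −[u'(x) v(x)]_0^7/2 + ∫_0^7/2 u'(x) v'(x) dx.
Thus ∫_0^7/2 u'(x) v'(x) dx = ∫_0^7/2 f(x) v(x) dx + [u'(x) v(x)]_0^7/2.
Choose V so that boundary terms are either known or forced to vanish.
u has homogeneous Neumann: u'(0) = u'(7/2) = 0. So [u' v]_0^7/2 = 0·v(7/2) − 0·v(0) = 0 for any v; take V = H^1(0, 7/2).
Weak formulation: find u (satisfying any essential BC) such that ∫_0^7/2 u'(x) v'(x) dx = ∫_0^7/2 f v dx for all v ∈ V (homogeneous Neumann, so boundary terms vanish).
Substituting f(x) = -x^2 + 2*x + 7/12, the right-hand side is ∫_0^7/2 (-x^2 + 2*x + 7/12) v dx.
Compatibility check (pure Neumann): taking v ≡ 1 ∈ V gives 0 = ∫_0^7/2 f dx + (0) − (0), i.e. ∫_0^7/2 f dx must equal u'(0) − u'(7/2) = 0. Indeed ∫_0^7/2 (-x^2 + 2*x + 7/12) dx = 0, so the data are compatible. The solution is then unique only up to an additive constant (fix it e.g. by requiring ∫_0^7/2 u dx = 0).


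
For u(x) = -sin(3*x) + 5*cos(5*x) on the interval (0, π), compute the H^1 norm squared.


||u||_{H^1(0,π)}^2 = 330*π

u'(x) = -25*sin(5*x) - 3*cos(3*x).
Expand u² and (u')² and integrate term by term on (0, π), using: for integers n ≥ 1, ∫_0^π sin²(nx) dx = ∫_0^π cos²(nx) dx = π/2; for n ≠ n', ∫_0^π sin(nx)sin(n'x) dx = ∫_0^π cos(nx)cos(n'x) dx = 0; and by product-to-sum, ∫_0^π sin(nx)cos(n'x) dx = ½∫_0^π [sin((n+n')x) + sin((n−n')x)] dx, which is 0 when n+n' is even and 2n/(n²−n'²) when n+n' is odd (it need not vanish on (0, π)).
  u² squared terms: (-1)²·∫sin(3x)² dx = 1·π/2 = π/2;  (5)²·∫cos(5x)² dx = 25·π/2 = 25*π/2.
  u² cross terms: 2·(-1)·(5)·∫sin(3x)·cos(5x) dx = -10·(0) = 0.
  So ∫_0^π u² dx = π/2 + 25*π/2 + 0 = 13*π.
  (u')² squared terms: (-25)²·∫sin(5x)² dx = 625·π/2 = 625*π/2;  (-3)²·∫cos(3x)² dx = 9·π/2 = 9*π/2.
  (u')² cross terms: 2·(-25)·(-3)·∫sin(5x)·cos(3x) dx = 150·(0) = 0.
  So ∫_0^π (u')² dx = 625*π/2 + 9*π/2 + 0 = 317*π.
||u||_{H^1}^2 = (13*π) + (317*π) = 330*π.


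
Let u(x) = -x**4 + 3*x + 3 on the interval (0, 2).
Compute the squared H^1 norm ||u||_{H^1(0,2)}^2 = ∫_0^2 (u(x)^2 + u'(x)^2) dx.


||u||_{H^1}^2 = 77824/315

The H^1 norm (squared) on an interval (0, L) is
  ||u||_{H^1}^2 = ∫_0^L u(x)^2 dx + ∫_0^L u'(x)^2 dx.
Compute u'(x) = 3 - 4*x**3.
Then u(x)^2 = x**8 - 6*x**5 - 6*x**4 + 9*x**2 + 18*x + 9 and u'(x)^2 = 16*x**6 - 24*x**3 + 9.
Integrate each monomial from 0 to 2 using ∫_0^2 c·x^n dx = c·2^(n+1)/(n+1):
  ∫_0^2 u(x)^2 dx = ∫_0^2 (x^8 - 6*x^5 - 6*x^4 + 9*x^2 + 18*x + 9) dx. Term by term:
    ∫_0^2 x^8 dx = 512/9;  ∫_0^2 -6*x^5 dx = -64;  ∫_0^2 -6*x^4 dx = -192/5;
    ∫_0^2 9*x^2 dx = 24;  ∫_0^2 18*x dx = 36;  ∫_0^2 9 dx = 18.
  Sum: 512/9 − 64 − 192/5 + 24 + 36 + 18 = 1462/45.
  ∫_0^2 u'(x)^2 dx = ∫_0^2 (16*x^6 - 24*x^3 + 9) dx. Term by term:
    ∫_0^2 16*x^6 dx = 2048/7;  ∫_0^2 -24*x^3 dx = -96;  ∫_0^2 9 dx = 18.
  Sum: 2048/7 − 96 + 18 = 1502/7.
Adding: ||u||_{H^1}^2 = 1462/45 + 1502/7 = 77824/315.


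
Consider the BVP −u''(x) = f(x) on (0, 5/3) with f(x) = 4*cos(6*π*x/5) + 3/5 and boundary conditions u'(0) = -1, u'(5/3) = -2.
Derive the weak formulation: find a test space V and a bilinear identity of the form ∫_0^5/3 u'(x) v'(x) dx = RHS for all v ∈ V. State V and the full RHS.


V = H^1(0, 5/3) (v unrestricted at boundary; u is determined up to an additive constant); weak form: ∫_0^5/3 u'v' dx = ∫_0^5/3 (4*cos(6*π*x/5) + 3/5) v dx − 2·v(5/3) + v(0) for all v ∈ V.

Multiply both sides by a test function v and integrate from 0 to 5/3:
  ∫_0^5/3 −u''(x) v(x) dx = ∫_0^5/3 f(x) v(x) dx.
Integrate the LHS by parts once:
  ∫_0^5/3 −u'' v dx = −[u'(x) v(x)]_0^5/3 + ∫_0^5/3 u'(x) v'(x) dx.
Thus ∫_0^5/3 u'(x) v'(x) dx = ∫_0^5/3 f(x) v(x) dx + [u'(x) v(x)]_0^5/3.
Choose V so that boundary terms are either known or forced to vanish.
u has inhomogeneous Neumann u'(0) = -1, u'(5/3) = -2. [u' v]_0^5/3 = (-2)·v(5/3) − (-1)·v(0) = − 2·v(5/3) + v(0). Take V = H^1(0, 5/3); boundary term becomes part of RHS.
Weak formulation: find u (satisfying any essential BC) such that ∫_0^5/3 u'(x) v'(x) dx = ∫_0^5/3 f v dx − 2·v(5/3) + v(0) for all v ∈ V (Neumann data are natural BCs: they enter the RHS as boundary terms).
Substituting f(x) = 4*cos(6*π*x/5) + 3/5, the right-hand side is ∫_0^5/3 (4*cos(6*π*x/5) + 3/5) v dx − 2·v(5/3) + v(0).
Compatibility check (pure Neumann): taking v ≡ 1 ∈ V gives 0 = ∫_0^5/3 f dx + (-2) − (-1), i.e. ∫_0^5/3 f dx must equal u'(0) − u'(5/3) = 1. Indeed ∫_0^5/3 (4*cos(6*π*x/5) + 3/5) dx = 1, so the data are compatible. The solution is then unique only up to an additive constant (fix it e.g. by requiring ∫_0^5/3 u dx = 0).


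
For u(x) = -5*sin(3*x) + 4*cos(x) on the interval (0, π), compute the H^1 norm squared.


||u||_{H^1(0,π)}^2 = 141*π

u'(x) = -4*sin(x) - 15*cos(3*x).
Expand u² and (u')² and integrate term by term on (0, π), using: for integers n ≥ 1, ∫_0^π sin²(nx) dx = ∫_0^π cos²(nx) dx = π/2; for n ≠ n', ∫_0^π sin(nx)sin(n'x) dx = ∫_0^π cos(nx)cos(n'x) dx = 0; and by product-to-sum, ∫_0^π sin(nx)cos(n'x) dx = ½∫_0^π [sin((n+n')x) + sin((n−n')x)] dx, which is 0 when n+n' is even and 2n/(n²−n'²) when n+n' is odd (it need not vanish on (0, π)).
  u² squared terms: (-5)²·∫sin(3x)² dx = 25·π/2 = 25*π/2;  (4)²·∫cos(x)² dx = 16·π/2 = 8*π.
  u² cross terms: 2·(-5)·(4)·∫sin(3x)·cos(x) dx = -40·(0) = 0.
  So ∫_0^π u² dx = 25*π/2 + 8*π + 0 = 41*π/2.
  (u')² squared terms: (-15)²·∫cos(3x)² dx = 225·π/2 = 225*π/2;  (-4)²·∫sin(x)² dx = 16·π/2 = 8*π.
  (u')² cross terms: 2·(-15)·(-4)·∫cos(3x)·sin(x) dx = 120·(0) = 0.
  So ∫_0^π (u')² dx = 225*π/2 + 8*π + 0 = 241*π/2.
||u||_{H^1}^2 = (41*π/2) + (241*π/2) = 141*π.


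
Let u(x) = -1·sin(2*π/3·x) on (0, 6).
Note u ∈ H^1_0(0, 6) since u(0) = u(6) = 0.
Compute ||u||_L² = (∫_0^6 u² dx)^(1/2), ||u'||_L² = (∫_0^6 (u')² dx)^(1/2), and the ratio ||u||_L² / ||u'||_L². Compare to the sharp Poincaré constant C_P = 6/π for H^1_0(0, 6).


||u||_L² / ||u'||_L² = 3/(2*π) < C_P = 6/π.

u(x) = -1·sin(2*π/3·x), so u'(x) = -2*π*cos(2*π*x/3)/3.
Writing u(x) = A·sin(kπx/L) with A = -1 and k = 4, use ∫_0^L sin²(kπx/L) dx = L/2 and ∫_0^L cos²(kπx/L) dx = L/2.
u² = 1·sin²(2*π/3·x) and (u')² = 4*π^2/9·cos²(2*π/3·x), and each of sin², cos² integrates to L/2 = 3 over (0, 6).
∫_0^6 u² dx = 3, so ||u||_L² = sqrt(3).
∫_0^6 (u')² dx = 4*π^2/3, so ||u'||_L² = 2*sqrt(3)*π/3.
Ratio ||u||_L² / ||u'||_L² = 3/(2*π).
Sharp Poincaré constant on H^1_0(0, 6) is C_P = L/π = 6/π, achieved by sin(π/6·x).
This is the k = 4 harmonic; the ratio L/(kπ) is strictly less than C_P = L/π, consistent with the sharp inequality ||u||_L² ≤ C_P ||u'||_L².


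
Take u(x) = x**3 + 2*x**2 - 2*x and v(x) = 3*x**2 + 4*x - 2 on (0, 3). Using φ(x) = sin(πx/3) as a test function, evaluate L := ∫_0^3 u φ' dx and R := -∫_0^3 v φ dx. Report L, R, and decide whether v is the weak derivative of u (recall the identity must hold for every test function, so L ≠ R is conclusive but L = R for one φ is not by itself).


LHS = -105/π + 324/π^3, RHS = -105/π + 324/π^3. Yes, v = u' weakly.

u(x) = x**3 + 2*x**2 - 2*x, classical derivative u'(x) = 3*x**2 + 4*x - 2.
φ(x) = sin(πx/3), so φ'(x) = π*cos(π*x/3)/3.
Note φ(0) = φ(3) = 0, so the boundary term u·φ vanishes.
LHS = ∫_0^3 u(x) φ'(x) dx = ∫_0^3 (π*x^3*cos(π*x/3)/3 + 2*π*x^2*cos(π*x/3)/3 - 2*π*x*cos(π*x/3)/3) dx. Term by term:
  ∫_0^3 -2*π*x*cos(π*x/3)/3 dx = 12/π;  ∫_0^3 π*x^3*cos(π*x/3)/3 dx = -81/π + 324/π^3;  ∫_0^3 2*π*x^2*cos(π*x/3)/3 dx = -36/π.
Sum: 12/π + -81/π + 324/π^3 − 36/π = -105/π + 324/π^3.
So LHS = -105/π + 324/π^3.
∫_0^3 v(x) φ(x) dx = ∫_0^3 (3*x^2*sin(π*x/3) + 4*x*sin(π*x/3) - 2*sin(π*x/3)) dx. Term by term:
  ∫_0^3 -2*sin(π*x/3) dx = -12/π;  ∫_0^3 3*x^2*sin(π*x/3) dx = -324/π^3 + 81/π;  ∫_0^3 4*x*sin(π*x/3) dx = 36/π.
Sum: -12/π + -324/π^3 + 81/π + 36/π = -324/π^3 + 105/π.
So RHS = -∫_0^3 v(x) φ(x) dx = -105/π + 324/π^3.
LHS = RHS, so the identity holds for this test φ.
Moreover u is smooth here and v(x) = u'(x) = 3*x**2 + 4*x - 2 pointwise, so the identity holds for every test function. Hence v is the weak derivative of u.


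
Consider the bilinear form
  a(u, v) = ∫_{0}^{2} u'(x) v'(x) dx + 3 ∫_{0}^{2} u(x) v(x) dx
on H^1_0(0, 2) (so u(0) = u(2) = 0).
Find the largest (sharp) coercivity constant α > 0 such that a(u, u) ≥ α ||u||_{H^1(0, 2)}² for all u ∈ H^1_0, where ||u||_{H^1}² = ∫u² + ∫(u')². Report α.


α = 1

Coercivity of a(·,·) on H^1_0(0, 2) means a(u, u) ≥ α ||u||_{H^1}² for every u ∈ H^1_0.
The interval has length L = 2, and Poincaré/coercivity depend only on L. Here a(u, u) = ∫(u')² + (3)·∫u².
Here c = 3 ≥ 1, so a(u,u) = ∫(u')² + c∫u² ≥ ∫(u')² + ∫u² = ||u||_{H^1}², i.e. α = 1 works. No larger α is possible: a(u,u) ≥ α||u||_{H^1}² means (1−α)∫(u')² ≥ (α−c)∫u², and for the modes u_n = sin(nπ(x−x₀)/L) (x₀ the left endpoint) one has ∫u_n²/∫(u_n')² = (L/(nπ))² → 0, so a(u_n,u_n)/||u_n||_{H^1}² → 1. Hence the optimal constant is α = 1.
Therefore α = 1.


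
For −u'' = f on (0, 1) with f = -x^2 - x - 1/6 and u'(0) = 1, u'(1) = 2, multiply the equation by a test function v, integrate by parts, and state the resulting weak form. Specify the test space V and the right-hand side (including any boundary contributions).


V = H^1(0, 1) (v unrestricted at boundary; u is determined up to an additive constant); weak form: ∫_0^1 u'v' dx = ∫_0^1 (-x^2 - x - 1/6) v dx + 2·v(1) − v(0) for all v ∈ V.

Multiply both sides by a test function v and integrate from 0 to 1:
  ∫_0^1 −u''(x) v(x) dx = ∫_0^1 f(x) v(x) dx.
Integrate the LHS by parts once:
  ∫_0^1 −u'' v dx = −[u'(x) v(x)]_0^1 + ∫_0^1 u'(x) v'(x) dx.
Thus ∫_0^1 u'(x) v'(x) dx = ∫_0^1 f(x) v(x) dx + [u'(x) v(x)]_0^1.
Choose V so that boundary terms are either known or forced to vanish.
u has inhomogeneous Neumann u'(0) = 1, u'(1) = 2. [u' v]_0^1 = (2)·v(1) − (1)·v(0) = 2·v(1) − v(0). Take V = H^1(0, 1); boundary term becomes part of RHS.
Weak formulation: find u (satisfying any essential BC) such that ∫_0^1 u'(x) v'(x) dx = ∫_0^1 f v dx + 2·v(1) − v(0) for all v ∈ V (Neumann data are natural BCs: they enter the RHS as boundary terms).
Substituting f(x) = -x^2 - x - 1/6, the right-hand side is ∫_0^1 (-x^2 - x - 1/6) v dx + 2·v(1) − v(0).
Compatibility check (pure Neumann): taking v ≡ 1 ∈ V gives 0 = ∫_0^1 f dx + (2) − (1), i.e. ∫_0^1 f dx must equal u'(0) − u'(1) = -1. Indeed ∫_0^1 (-x^2 - x - 1/6) dx = -1, so the data are compatible. The solution is then unique only up to an additive constant (fix it e.g. by requiring ∫_0^1 u dx = 0).


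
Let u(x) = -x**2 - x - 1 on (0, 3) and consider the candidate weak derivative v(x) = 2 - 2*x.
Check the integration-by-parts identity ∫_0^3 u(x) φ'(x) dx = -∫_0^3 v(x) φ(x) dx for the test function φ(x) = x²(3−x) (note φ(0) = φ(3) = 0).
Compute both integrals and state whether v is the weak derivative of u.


LHS = 621/20, RHS = 54/5. No, v is not the weak derivative of u.

u(x) = -x**2 - x - 1, classical derivative u'(x) = -2*x - 1.
φ(x) = x²(3−x), so φ'(x) = 3*x*(2 - x).
Note φ(0) = φ(3) = 0, so the boundary term u·φ vanishes.
LHS = ∫_0^3 u(x) φ'(x) dx = ∫_0^3 (3*x^4 - 3*x^3 - 3*x^2 - 6*x) dx. Term by term:
  ∫_0^3 3*x^4 dx = 729/5;  ∫_0^3 -3*x^3 dx = -243/4;  ∫_0^3 -3*x^2 dx = -27;
  ∫_0^3 -6*x dx = -27.
Sum: 729/5 − 243/4 − 27 − 27 = 621/20.
So LHS = 621/20.
∫_0^3 v(x) φ(x) dx = ∫_0^3 (2*x^4 - 8*x^3 + 6*x^2) dx. Term by term:
  ∫_0^3 2*x^4 dx = 486/5;  ∫_0^3 -8*x^3 dx = -162;  ∫_0^3 6*x^2 dx = 54.
Sum: 486/5 − 162 + 54 = -54/5.
So RHS = -∫_0^3 v(x) φ(x) dx = 54/5.
LHS − RHS = 81/4 ≠ 0, so the identity fails.
(For a valid weak derivative the identity must hold for EVERY test function, in particular this one. The failure shows v is NOT the weak derivative of u.)
Correct weak derivative would be u'(x) = -2*x - 1.


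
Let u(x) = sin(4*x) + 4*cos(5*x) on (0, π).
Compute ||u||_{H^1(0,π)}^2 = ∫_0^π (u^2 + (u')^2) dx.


||u||_{H^1(0,π)}^2 = -1664/9 + 433*π/2

u'(x) = -20*sin(5*x) + 4*cos(4*x).
Expand u² and (u')² and integrate term by term on (0, π), using: for integers n ≥ 1, ∫_0^π sin²(nx) dx = ∫_0^π cos²(nx) dx = π/2; for n ≠ n', ∫_0^π sin(nx)sin(n'x) dx = ∫_0^π cos(nx)cos(n'x) dx = 0; and by product-to-sum, ∫_0^π sin(nx)cos(n'x) dx = ½∫_0^π [sin((n+n')x) + sin((n−n')x)] dx, which is 0 when n+n' is even and 2n/(n²−n'²) when n+n' is odd (it need not vanish on (0, π)).
  u² squared terms: (4)²·∫cos(5x)² dx = 16·π/2 = 8*π;  (1)²·∫sin(4x)² dx = 1·π/2 = π/2.
  u² cross terms: 2·(4)·(1)·∫cos(5x)·sin(4x) dx = 8·(-8/9) = -64/9.
  So ∫_0^π u² dx = 8*π + π/2 − 64/9 = -64/9 + 17*π/2.
  (u')² squared terms: (-20)²·∫sin(5x)² dx = 400·π/2 = 200*π;  (4)²·∫cos(4x)² dx = 16·π/2 = 8*π.
  (u')² cross terms: 2·(-20)·(4)·∫sin(5x)·cos(4x) dx = -160·(10/9) = -1600/9.
  So ∫_0^π (u')² dx = 200*π + 8*π − 1600/9 = -1600/9 + 208*π.
||u||_{H^1}^2 = (-64/9 + 17*π/2) + (-1600/9 + 208*π) = -1664/9 + 433*π/2.


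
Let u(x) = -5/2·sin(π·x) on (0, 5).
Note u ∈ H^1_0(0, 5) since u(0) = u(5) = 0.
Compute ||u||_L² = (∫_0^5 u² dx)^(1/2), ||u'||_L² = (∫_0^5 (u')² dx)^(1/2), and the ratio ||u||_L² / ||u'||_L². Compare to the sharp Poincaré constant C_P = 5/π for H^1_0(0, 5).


||u||_L² / ||u'||_L² = 1/π < C_P = 5/π.

u(x) = -5/2·sin(π·x), so u'(x) = -5*π*cos(π*x)/2.
Writing u(x) = A·sin(kπx/L) with A = -5/2 and k = 5, use ∫_0^L sin²(kπx/L) dx = L/2 and ∫_0^L cos²(kπx/L) dx = L/2.
u² = 25/4·sin²(π·x) and (u')² = 25*π^2/4·cos²(π·x), and each of sin², cos² integrates to L/2 = 5/2 over (0, 5).
∫_0^5 u² dx = 125/8, so ||u||_L² = 5*sqrt(10)/4.
∫_0^5 (u')² dx = 125*π^2/8, so ||u'||_L² = 5*sqrt(10)*π/4.
Ratio ||u||_L² / ||u'||_L² = 1/π.
Sharp Poincaré constant on H^1_0(0, 5) is C_P = L/π = 5/π, achieved by sin(π/5·x).
This is the k = 5 harmonic; the ratio L/(kπ) is strictly less than C_P = L/π, consistent with the sharp inequality ||u||_L² ≤ C_P ||u'||_L².


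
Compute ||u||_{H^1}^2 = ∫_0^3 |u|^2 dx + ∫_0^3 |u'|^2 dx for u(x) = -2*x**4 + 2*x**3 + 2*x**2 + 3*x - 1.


||u||_{H^1}^2 = 321297/35

The H^1 norm (squared) on an interval (0, L) is
  ||u||_{H^1}^2 = ∫_0^L u(x)^2 dx + ∫_0^L u'(x)^2 dx.
Compute u'(x) = -8*x**3 + 6*x**2 + 4*x + 3.
Then u(x)^2 = 4*x**8 - 8*x**7 - 4*x**6 - 4*x**5 + 20*x**4 + 8*x**3 + 5*x**2 - 6*x + 1 and u'(x)^2 = 64*x**6 - 96*x**5 - 28*x**4 + 52*x**2 + 24*x + 9.
Integrate each monomial from 0 to 3 using ∫_0^3 c·x^n dx = c·3^(n+1)/(n+1):
  ∫_0^3 u(x)^2 dx = ∫_0^3 (4*x^8 - 8*x^7 - 4*x^6 - 4*x^5 + 20*x^4 + 8*x^3 + 5*x^2 - 6*x + 1) dx. Term by term:
    ∫_0^3 4*x^8 dx = 8748;  ∫_0^3 -8*x^7 dx = -6561;  ∫_0^3 -4*x^6 dx = -8748/7;
    ∫_0^3 -4*x^5 dx = -486;  ∫_0^3 20*x^4 dx = 972;  ∫_0^3 8*x^3 dx = 162;
    ∫_0^3 5*x^2 dx = 45;  ∫_0^3 -6*x dx = -27;  ∫_0^3 1 dx = 3.
  Sum: 8748 − 6561 − 8748/7 − 486 + 972 + 162 + 45 − 27 + 3 = 11244/7.
  ∫_0^3 u'(x)^2 dx = ∫_0^3 (64*x^6 - 96*x^5 - 28*x^4 + 52*x^2 + 24*x + 9) dx. Term by term:
    ∫_0^3 64*x^6 dx = 139968/7;  ∫_0^3 -96*x^5 dx = -11664;  ∫_0^3 -28*x^4 dx = -6804/5;
    ∫_0^3 52*x^2 dx = 468;  ∫_0^3 24*x dx = 108;  ∫_0^3 9 dx = 27.
  Sum: 139968/7 − 11664 − 6804/5 + 468 + 108 + 27 = 265077/35.
Adding: ||u||_{H^1}^2 = 11244/7 + 265077/35 = 321297/35.


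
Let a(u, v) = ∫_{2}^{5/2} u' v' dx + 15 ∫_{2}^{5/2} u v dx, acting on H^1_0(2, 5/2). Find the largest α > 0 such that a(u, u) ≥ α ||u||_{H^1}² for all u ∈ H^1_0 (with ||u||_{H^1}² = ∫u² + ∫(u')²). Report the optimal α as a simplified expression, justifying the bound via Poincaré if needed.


α = 1

Coercivity of a(·,·) on H^1_0(2, 5/2) means a(u, u) ≥ α ||u||_{H^1}² for every u ∈ H^1_0.
The interval has length L = 1/2, and Poincaré/coercivity depend only on L. Here a(u, u) = ∫(u')² + (15)·∫u².
Here c = 15 ≥ 1, so a(u,u) = ∫(u')² + c∫u² ≥ ∫(u')² + ∫u² = ||u||_{H^1}², i.e. α = 1 works. No larger α is possible: a(u,u) ≥ α||u||_{H^1}² means (1−α)∫(u')² ≥ (α−c)∫u², and for the modes u_n = sin(nπ(x−x₀)/L) (x₀ the left endpoint) one has ∫u_n²/∫(u_n')² = (L/(nπ))² → 0, so a(u_n,u_n)/||u_n||_{H^1}² → 1. Hence the optimal constant is α = 1.
Therefore α = 1.


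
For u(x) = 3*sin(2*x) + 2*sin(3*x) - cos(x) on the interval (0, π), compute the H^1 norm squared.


||u||_{H^1(0,π)}^2 = -16 + 87*π/2

u'(x) = sin(x) + 6*cos(2*x) + 6*cos(3*x).
Expand u² and (u')² and integrate term by term on (0, π), using: for integers n ≥ 1, ∫_0^π sin²(nx) dx = ∫_0^π cos²(nx) dx = π/2; for n ≠ n', ∫_0^π sin(nx)sin(n'x) dx = ∫_0^π cos(nx)cos(n'x) dx = 0; and by product-to-sum, ∫_0^π sin(nx)cos(n'x) dx = ½∫_0^π [sin((n+n')x) + sin((n−n')x)] dx, which is 0 when n+n' is even and 2n/(n²−n'²) when n+n' is odd (it need not vanish on (0, π)).
  u² squared terms: (-1)²·∫cos(x)² dx = 1·π/2 = π/2;  (2)²·∫sin(3x)² dx = 4·π/2 = 2*π;  (3)²·∫sin(2x)² dx = 9·π/2 = 9*π/2.
  u² cross terms: 2·(-1)·(2)·∫cos(x)·sin(3x) dx = -4·(0) = 0;  2·(-1)·(3)·∫cos(x)·sin(2x) dx = -6·(4/3) = -8;  2·(2)·(3)·∫sin(3x)·sin(2x) dx = 12·(0) = 0.
  So ∫_0^π u² dx = π/2 + 2*π + 9*π/2 + 0 − 8 + 0 = -8 + 7*π.
  (u')² squared terms: (6)²·∫cos(2x)² dx = 36·π/2 = 18*π;  (6)²·∫cos(3x)² dx = 36·π/2 = 18*π;  (1)²·∫sin(x)² dx = 1·π/2 = π/2.
  (u')² cross terms: 2·(6)·(6)·∫cos(2x)·cos(3x) dx = 72·(0) = 0;  2·(6)·(1)·∫cos(2x)·sin(x) dx = 12·(-2/3) = -8;  2·(6)·(1)·∫cos(3x)·sin(x) dx = 12·(0) = 0.
  So ∫_0^π (u')² dx = 18*π + 18*π + π/2 + 0 − 8 + 0 = -8 + 73*π/2.
||u||_{H^1}^2 = (-8 + 7*π) + (-8 + 73*π/2) = -16 + 87*π/2.
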